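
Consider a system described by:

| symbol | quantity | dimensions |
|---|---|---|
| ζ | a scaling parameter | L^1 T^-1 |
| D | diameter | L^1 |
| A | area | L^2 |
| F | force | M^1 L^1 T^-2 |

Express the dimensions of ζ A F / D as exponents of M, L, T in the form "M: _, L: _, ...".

M: 1, L: 3, T: -3

Collect each base-dimension exponent across the product:
  M: (0) − (0) + (0) + (1) = 1
  L: (1) − (1) + (2) + (1) = 3
  T: (-1) − (0) + (0) + (-2) = -3
So the dimensions are [M L³ T⁻³].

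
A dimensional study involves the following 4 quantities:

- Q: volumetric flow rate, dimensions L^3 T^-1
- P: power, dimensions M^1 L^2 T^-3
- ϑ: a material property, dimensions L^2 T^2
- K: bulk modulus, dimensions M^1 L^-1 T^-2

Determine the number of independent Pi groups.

There are 4 variables and 3 base dimensions (M, L, T).
The dimension matrix has rank 3.
Independent dimensionless groups: 4 − 3 = 1.

1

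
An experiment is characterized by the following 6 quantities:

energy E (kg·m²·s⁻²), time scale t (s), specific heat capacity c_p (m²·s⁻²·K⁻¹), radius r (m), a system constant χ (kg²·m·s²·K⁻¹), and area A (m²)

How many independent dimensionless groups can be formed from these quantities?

2

There are 6 variables and 4 base dimensions (M, L, T, Θ).
The dimension matrix has rank 4.
Independent dimensionless groups: 6 − 4 = 2.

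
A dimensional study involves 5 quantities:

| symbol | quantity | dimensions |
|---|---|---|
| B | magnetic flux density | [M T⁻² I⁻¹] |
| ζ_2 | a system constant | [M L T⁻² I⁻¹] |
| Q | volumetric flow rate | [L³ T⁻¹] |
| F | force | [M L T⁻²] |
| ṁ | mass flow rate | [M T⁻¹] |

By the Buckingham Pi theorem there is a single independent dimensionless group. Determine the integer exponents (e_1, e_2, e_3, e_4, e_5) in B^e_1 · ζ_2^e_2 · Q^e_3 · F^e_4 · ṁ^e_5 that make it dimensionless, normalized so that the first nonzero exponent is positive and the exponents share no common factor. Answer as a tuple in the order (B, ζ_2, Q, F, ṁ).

(2, -2, 1, -1, 1)

M: e_1·(1) + e_2·(1) + e_3·(0) + e_4·(1) + e_5·(1) = 0
L: e_1·(0) + e_2·(1) + e_3·(3) + e_4·(1) + e_5·(0) = 0
T: e_1·(-2) + e_2·(-2) + e_3·(-1) + e_4·(-2) + e_5·(-1) = 0
I: e_1·(-1) + e_2·(-1) + e_3·(0) + e_4·(0) + e_5·(0) = 0
Solving this homogeneous linear system for the smallest-integer solution (first nonzero entry positive) gives (2, -2, 1, -1, 1).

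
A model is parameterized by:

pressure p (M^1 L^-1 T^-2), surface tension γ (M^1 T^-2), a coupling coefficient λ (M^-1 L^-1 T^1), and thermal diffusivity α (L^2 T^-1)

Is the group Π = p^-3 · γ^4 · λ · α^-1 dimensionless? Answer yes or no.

Sum the exponent of each base dimension across the product:
  M: −3·[p]_M + 4·[γ]_M + [λ]_M − [α]_M = −3·(1) + 4·(1) + (-1) − (0) = 0
  L: −3·[p]_L + 4·[γ]_L + [λ]_L − [α]_L = −3·(-1) + 4·(0) + (-1) − (2) = 0
  T: −3·[p]_T + 4·[γ]_T + [λ]_T − [α]_T = −3·(-2) + 4·(-2) + (1) − (-1) = 0
All base exponents vanish — dimensionless.

yes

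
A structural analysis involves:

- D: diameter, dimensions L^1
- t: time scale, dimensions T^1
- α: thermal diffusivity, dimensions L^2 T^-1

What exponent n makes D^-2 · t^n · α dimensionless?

1

Balance the T exponent: (1)·n from t, plus −2·(0) + (-1) = -1 from the rest, must sum to zero.
n − 1 = 0, so n = 1.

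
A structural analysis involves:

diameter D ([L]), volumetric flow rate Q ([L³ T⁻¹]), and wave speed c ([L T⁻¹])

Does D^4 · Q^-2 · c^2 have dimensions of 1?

Sum the exponent of each base dimension across the product:
  M: 4·[D]_M − 2·[Q]_M + 2·[c]_M = 4·(0) − 2·(0) + 2·(0) = 0
  L: 4·[D]_L − 2·[Q]_L + 2·[c]_L = 4·(1) − 2·(3) + 2·(1) = 0
  T: 4·[D]_T − 2·[Q]_T + 2·[c]_T = 4·(0) − 2·(-1) + 2·(-1) = 0
All base exponents vanish — dimensionless.

yes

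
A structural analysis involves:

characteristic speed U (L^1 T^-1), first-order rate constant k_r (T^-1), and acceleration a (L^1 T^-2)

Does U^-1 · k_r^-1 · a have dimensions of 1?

Sum the exponent of each base dimension across the product:
  L: −[U]_L − [k_r]_L + [a]_L = −(1) − (0) + (1) = 0
  T: −[U]_T − [k_r]_T + [a]_T = −(-1) − (-1) + (-2) = 0
All base exponents vanish — dimensionless.

yes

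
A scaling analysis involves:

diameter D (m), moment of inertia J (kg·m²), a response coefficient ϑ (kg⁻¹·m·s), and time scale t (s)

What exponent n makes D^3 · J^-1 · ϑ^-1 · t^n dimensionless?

1

Balance the T exponent: (1)·n from t, plus 3·(0) − (0) − (1) = -1 from the rest, must sum to zero.
n − 1 = 0, so n = 1.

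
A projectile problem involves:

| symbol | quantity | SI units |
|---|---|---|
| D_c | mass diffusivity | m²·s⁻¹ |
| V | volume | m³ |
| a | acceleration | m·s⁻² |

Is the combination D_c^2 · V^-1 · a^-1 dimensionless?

yes

Sum the exponent of each base dimension across the product:
  L: 2·[D_c]_L − [V]_L − [a]_L = 2·(2) − (3) − (1) = 0
  T: 2·[D_c]_T − [V]_T − [a]_T = 2·(-1) − (0) − (-2) = 0
All base exponents vanish — dimensionless.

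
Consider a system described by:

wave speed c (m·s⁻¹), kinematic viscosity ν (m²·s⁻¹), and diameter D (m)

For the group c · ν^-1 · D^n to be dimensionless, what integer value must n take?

Balance the L exponent: (1)·n from D, plus (1) − (2) = -1 from the rest, must sum to zero.
n − 1 = 0, so n = 1.

1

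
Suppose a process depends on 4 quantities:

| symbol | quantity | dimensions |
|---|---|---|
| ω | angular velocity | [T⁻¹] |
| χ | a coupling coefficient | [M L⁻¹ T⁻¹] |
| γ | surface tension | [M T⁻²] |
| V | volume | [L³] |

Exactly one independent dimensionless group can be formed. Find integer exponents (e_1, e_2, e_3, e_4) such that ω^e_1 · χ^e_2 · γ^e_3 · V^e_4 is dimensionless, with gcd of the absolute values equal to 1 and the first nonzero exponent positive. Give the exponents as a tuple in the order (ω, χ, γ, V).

M: e_1·(0) + e_2·(1) + e_3·(1) + e_4·(0) = 0
L: e_1·(0) + e_2·(-1) + e_3·(0) + e_4·(3) = 0
T: e_1·(-1) + e_2·(-1) + e_3·(-2) + e_4·(0) = 0
Solving this homogeneous linear system for the smallest-integer solution (first nonzero entry positive) gives (3, 3, -3, 1).

(3, 3, -3, 1)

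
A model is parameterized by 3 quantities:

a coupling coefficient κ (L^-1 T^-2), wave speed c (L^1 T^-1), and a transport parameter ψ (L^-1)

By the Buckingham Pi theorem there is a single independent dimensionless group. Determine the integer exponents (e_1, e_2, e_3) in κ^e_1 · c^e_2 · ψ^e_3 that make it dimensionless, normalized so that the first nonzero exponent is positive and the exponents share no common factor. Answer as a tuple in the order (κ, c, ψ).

(1, -2, -3)

L: e_1·(-1) + e_2·(1) + e_3·(-1) = 0
T: e_1·(-2) + e_2·(-1) + e_3·(0) = 0
Solving this homogeneous linear system for the smallest-integer solution (first nonzero entry positive) gives (1, -2, -3).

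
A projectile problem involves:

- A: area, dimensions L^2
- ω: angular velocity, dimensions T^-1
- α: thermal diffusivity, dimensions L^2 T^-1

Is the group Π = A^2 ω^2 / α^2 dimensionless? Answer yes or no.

Sum the exponent of each base dimension across the product:
  L: 2·[A]_L + 2·[ω]_L − 2·[α]_L = 2·(2) + 2·(0) − 2·(2) = 0
  T: 2·[A]_T + 2·[ω]_T − 2·[α]_T = 2·(0) + 2·(-1) − 2·(-1) = 0
All base exponents vanish — dimensionless.

yes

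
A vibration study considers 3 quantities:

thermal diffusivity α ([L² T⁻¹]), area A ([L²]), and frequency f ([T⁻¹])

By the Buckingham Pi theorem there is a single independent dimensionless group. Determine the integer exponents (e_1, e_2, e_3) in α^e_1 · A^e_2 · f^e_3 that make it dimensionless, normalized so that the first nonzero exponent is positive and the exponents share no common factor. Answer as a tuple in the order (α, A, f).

(1, -1, -1)

L: e_1·(2) + e_2·(2) + e_3·(0) = 0
T: e_1·(-1) + e_2·(0) + e_3·(-1) = 0
Solving this homogeneous linear system for the smallest-integer solution (first nonzero entry positive) gives (1, -1, -1).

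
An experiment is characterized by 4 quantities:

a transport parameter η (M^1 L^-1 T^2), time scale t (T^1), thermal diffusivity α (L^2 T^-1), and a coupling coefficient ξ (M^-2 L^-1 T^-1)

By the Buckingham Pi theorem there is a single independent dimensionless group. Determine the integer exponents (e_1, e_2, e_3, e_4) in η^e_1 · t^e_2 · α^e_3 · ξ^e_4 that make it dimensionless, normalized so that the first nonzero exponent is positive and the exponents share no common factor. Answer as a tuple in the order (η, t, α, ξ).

M: e_1·(1) + e_2·(0) + e_3·(0) + e_4·(-2) = 0
L: e_1·(-1) + e_2·(0) + e_3·(2) + e_4·(-1) = 0
T: e_1·(2) + e_2·(1) + e_3·(-1) + e_4·(-1) = 0
Solving this homogeneous linear system for the smallest-integer solution (first nonzero entry positive) gives (4, -3, 3, 2).

(4, -3, 3, 2)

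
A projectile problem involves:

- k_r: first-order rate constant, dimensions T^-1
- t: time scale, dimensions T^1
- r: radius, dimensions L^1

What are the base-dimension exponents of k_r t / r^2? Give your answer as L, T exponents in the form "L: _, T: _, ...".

Collect each base-dimension exponent across the product:
  L: (0) + (0) − 2·(1) = -2
  T: (-1) + (1) − 2·(0) = 0
So the dimensions are [L⁻²].

L: -2, T: 0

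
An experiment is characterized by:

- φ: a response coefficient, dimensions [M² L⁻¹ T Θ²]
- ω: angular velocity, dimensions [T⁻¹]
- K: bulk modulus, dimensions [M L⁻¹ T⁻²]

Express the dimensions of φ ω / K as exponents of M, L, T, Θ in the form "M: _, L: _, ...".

Collect each base-dimension exponent across the product:
  M: (2) + (0) − (1) = 1
  L: (-1) + (0) − (-1) = 0
  T: (1) + (-1) − (-2) = 2
  Θ: (2) + (0) − (0) = 2
So the dimensions are [M T² Θ²].

M: 1, L: 0, T: 2, Θ: 2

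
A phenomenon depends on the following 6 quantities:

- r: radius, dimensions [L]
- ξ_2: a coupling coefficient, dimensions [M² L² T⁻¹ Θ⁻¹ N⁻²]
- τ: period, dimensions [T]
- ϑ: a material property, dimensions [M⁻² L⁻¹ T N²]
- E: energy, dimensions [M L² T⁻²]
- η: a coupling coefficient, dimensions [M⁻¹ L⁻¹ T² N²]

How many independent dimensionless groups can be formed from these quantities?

1

There are 6 variables and 5 base dimensions (M, L, T, Θ, N).
The dimension matrix has rank 5.
Independent dimensionless groups: 6 − 5 = 1.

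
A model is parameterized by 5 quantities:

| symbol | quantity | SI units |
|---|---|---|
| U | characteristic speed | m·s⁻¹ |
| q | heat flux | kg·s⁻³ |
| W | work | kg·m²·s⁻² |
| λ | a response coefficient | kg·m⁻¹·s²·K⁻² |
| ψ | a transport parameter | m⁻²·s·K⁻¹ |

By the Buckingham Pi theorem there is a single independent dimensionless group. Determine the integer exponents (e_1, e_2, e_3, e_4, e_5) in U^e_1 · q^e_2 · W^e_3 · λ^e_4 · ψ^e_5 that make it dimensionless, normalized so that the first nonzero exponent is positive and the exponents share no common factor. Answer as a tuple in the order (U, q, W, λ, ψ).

M: e_1·(0) + e_2·(1) + e_3·(1) + e_4·(1) + e_5·(0) = 0
L: e_1·(1) + e_2·(0) + e_3·(2) + e_4·(-1) + e_5·(-2) = 0
T: e_1·(-1) + e_2·(-3) + e_3·(-2) + e_4·(2) + e_5·(1) = 0
Θ: e_1·(0) + e_2·(0) + e_3·(0) + e_4·(-2) + e_5·(-1) = 0
Solving this homogeneous linear system for the smallest-integer solution (first nonzero entry positive) gives (1, 1, -2, 1, -2).

(1, 1, -2, 1, -2)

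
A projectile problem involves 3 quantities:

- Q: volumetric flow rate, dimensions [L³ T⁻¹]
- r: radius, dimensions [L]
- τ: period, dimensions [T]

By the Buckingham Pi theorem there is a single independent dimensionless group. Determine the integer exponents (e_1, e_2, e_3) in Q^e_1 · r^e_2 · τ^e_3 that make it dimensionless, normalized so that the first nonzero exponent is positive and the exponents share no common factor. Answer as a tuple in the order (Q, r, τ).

L: e_1·(3) + e_2·(1) + e_3·(0) = 0
T: e_1·(-1) + e_2·(0) + e_3·(1) = 0
Solving this homogeneous linear system for the smallest-integer solution (first nonzero entry positive) gives (1, -3, 1).

(1, -3, 1)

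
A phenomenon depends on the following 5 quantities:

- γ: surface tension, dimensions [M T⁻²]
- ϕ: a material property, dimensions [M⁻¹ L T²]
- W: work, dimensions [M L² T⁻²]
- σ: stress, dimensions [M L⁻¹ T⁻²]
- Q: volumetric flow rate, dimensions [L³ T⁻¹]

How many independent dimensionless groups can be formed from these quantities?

There are 5 variables and 3 base dimensions (M, L, T).
The dimension matrix has rank 3.
Independent dimensionless groups: 5 − 3 = 2.

2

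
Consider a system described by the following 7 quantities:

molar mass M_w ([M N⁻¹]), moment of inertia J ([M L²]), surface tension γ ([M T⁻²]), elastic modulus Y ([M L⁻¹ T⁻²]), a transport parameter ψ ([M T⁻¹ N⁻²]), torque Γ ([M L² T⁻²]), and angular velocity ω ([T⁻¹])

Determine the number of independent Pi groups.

There are 7 variables and 4 base dimensions (M, L, T, N).
The dimension matrix has rank 4.
Independent dimensionless groups: 7 − 4 = 3.

3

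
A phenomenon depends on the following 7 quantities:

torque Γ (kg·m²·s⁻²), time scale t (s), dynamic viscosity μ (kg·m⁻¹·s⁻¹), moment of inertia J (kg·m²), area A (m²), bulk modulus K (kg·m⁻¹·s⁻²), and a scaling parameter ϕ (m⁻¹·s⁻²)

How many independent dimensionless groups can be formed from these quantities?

There are 7 variables and 3 base dimensions (M, L, T).
The dimension matrix has rank 3.
Independent dimensionless groups: 7 − 3 = 4.

4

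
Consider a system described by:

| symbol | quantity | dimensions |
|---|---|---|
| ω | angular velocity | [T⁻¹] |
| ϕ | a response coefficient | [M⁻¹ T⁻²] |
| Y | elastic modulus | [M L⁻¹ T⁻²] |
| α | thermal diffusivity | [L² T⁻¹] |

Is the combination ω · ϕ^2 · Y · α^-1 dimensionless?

Sum the exponent of each base dimension across the product:
  M: [ω]_M + 2·[ϕ]_M + [Y]_M − [α]_M = (0) + 2·(-1) + (1) − (0) = -1
  L: [ω]_L + 2·[ϕ]_L + [Y]_L − [α]_L = (0) + 2·(0) + (-1) − (2) = -3
  T: [ω]_T + 2·[ϕ]_T + [Y]_T − [α]_T = (-1) + 2·(-2) + (-2) − (-1) = -6
Net dimensions [M⁻¹ L⁻³ T⁻⁶] ≠ [1] — not dimensionless.

no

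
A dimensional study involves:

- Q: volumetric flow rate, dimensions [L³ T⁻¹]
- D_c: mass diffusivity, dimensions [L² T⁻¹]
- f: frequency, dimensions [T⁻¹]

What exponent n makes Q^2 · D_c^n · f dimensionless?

Balance the L exponent: (2)·n from D_c, plus 2·(3) + (0) = 6 from the rest, must sum to zero.
2n + 6 = 0, so n = -3.

-3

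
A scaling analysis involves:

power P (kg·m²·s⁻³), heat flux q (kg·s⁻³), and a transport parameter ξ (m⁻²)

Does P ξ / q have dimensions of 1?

Sum the exponent of each base dimension across the product:
  M: [P]_M − [q]_M + [ξ]_M = (1) − (1) + (0) = 0
  L: [P]_L − [q]_L + [ξ]_L = (2) − (0) + (-2) = 0
  T: [P]_T − [q]_T + [ξ]_T = (-3) − (-3) + (0) = 0
  I: [P]_I − [q]_I + [ξ]_I = (0) − (0) + (0) = 0
All base exponents vanish — dimensionless.

yes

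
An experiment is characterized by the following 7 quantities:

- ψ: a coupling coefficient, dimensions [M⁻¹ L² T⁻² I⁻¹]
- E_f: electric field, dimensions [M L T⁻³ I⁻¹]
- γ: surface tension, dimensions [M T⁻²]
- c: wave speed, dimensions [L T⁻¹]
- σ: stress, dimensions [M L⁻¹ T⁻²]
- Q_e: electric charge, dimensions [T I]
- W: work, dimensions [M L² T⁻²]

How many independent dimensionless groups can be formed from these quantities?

There are 7 variables and 4 base dimensions (M, L, T, I).
The dimension matrix has rank 4.
Independent dimensionless groups: 7 − 4 = 3.

3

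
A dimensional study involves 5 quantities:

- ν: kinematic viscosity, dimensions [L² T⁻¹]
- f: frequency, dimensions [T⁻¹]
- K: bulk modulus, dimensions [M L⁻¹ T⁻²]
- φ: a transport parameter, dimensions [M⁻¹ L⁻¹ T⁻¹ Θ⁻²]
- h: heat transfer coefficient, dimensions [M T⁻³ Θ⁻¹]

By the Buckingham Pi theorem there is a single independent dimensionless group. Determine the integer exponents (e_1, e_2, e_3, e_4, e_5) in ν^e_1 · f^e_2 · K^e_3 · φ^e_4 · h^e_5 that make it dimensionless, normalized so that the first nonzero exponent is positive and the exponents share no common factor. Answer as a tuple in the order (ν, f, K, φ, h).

M: e_1·(0) + e_2·(0) + e_3·(1) + e_4·(-1) + e_5·(1) = 0
L: e_1·(2) + e_2·(0) + e_3·(-1) + e_4·(-1) + e_5·(0) = 0
T: e_1·(-1) + e_2·(-1) + e_3·(-2) + e_4·(-1) + e_5·(-3) = 0
Θ: e_1·(0) + e_2·(0) + e_3·(0) + e_4·(-2) + e_5·(-1) = 0
Solving this homogeneous linear system for the smallest-integer solution (first nonzero entry positive) gives (2, -3, 3, 1, -2).

(2, -3, 3, 1, -2)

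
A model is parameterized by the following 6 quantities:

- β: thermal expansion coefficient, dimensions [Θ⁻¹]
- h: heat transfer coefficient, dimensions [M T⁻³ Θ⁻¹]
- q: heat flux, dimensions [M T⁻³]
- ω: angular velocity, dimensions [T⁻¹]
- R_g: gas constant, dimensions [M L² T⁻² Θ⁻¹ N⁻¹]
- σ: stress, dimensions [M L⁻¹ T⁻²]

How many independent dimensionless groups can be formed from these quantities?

1

There are 6 variables and 5 base dimensions (M, L, T, Θ, N).
The dimension matrix has rank 5.
Independent dimensionless groups: 6 − 5 = 1.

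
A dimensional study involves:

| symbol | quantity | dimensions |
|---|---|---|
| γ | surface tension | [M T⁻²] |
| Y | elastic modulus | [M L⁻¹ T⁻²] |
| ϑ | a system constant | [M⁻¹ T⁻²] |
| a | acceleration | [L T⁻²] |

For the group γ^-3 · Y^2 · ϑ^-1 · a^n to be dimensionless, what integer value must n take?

Balance the L exponent: (1)·n from a, plus −3·(0) + 2·(-1) − (0) = -2 from the rest, must sum to zero.
n − 2 = 0, so n = 2.

2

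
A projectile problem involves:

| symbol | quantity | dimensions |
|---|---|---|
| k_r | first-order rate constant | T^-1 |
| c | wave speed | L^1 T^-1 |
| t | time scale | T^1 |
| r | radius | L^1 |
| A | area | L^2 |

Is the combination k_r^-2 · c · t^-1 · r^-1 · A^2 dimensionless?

no

Sum the exponent of each base dimension across the product:
  L: −2·[k_r]_L + [c]_L − [t]_L − [r]_L + 2·[A]_L = −2·(0) + (1) − (0) − (1) + 2·(2) = 4
  T: −2·[k_r]_T + [c]_T − [t]_T − [r]_T + 2·[A]_T = −2·(-1) + (-1) − (1) − (0) + 2·(0) = 0
Net dimensions [L⁴] ≠ [1] — not dimensionless.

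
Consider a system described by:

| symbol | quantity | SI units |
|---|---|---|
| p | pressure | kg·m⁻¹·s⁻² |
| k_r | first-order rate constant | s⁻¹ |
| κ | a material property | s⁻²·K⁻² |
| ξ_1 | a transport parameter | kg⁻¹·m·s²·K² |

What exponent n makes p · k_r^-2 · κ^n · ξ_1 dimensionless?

Balance the T exponent: (-2)·n from κ, plus (-2) − 2·(-1) + (2) = 2 from the rest, must sum to zero.
-2n + 2 = 0, so n = 1.

1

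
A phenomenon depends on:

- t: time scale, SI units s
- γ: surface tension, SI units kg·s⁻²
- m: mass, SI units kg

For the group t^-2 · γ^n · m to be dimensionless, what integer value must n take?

Balance the M exponent: (1)·n from γ, plus −2·(0) + (1) = 1 from the rest, must sum to zero.
n + 1 = 0, so n = -1.

-1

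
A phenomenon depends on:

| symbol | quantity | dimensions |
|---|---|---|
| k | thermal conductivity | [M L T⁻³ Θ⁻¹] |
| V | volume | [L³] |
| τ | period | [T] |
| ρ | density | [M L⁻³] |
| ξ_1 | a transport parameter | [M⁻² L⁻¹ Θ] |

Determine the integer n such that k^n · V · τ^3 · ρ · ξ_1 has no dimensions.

Balance the M exponent: (1)·n from k, plus (0) + 3·(0) + (1) + (-2) = -1 from the rest, must sum to zero.
n − 1 = 0, so n = 1.

1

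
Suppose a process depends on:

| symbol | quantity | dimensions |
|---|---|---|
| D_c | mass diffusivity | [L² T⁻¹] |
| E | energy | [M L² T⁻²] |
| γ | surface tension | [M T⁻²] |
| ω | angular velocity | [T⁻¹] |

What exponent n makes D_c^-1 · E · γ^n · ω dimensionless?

-1

Balance the M exponent: (1)·n from γ, plus −(0) + (1) + (0) = 1 from the rest, must sum to zero.
n + 1 = 0, so n = -1.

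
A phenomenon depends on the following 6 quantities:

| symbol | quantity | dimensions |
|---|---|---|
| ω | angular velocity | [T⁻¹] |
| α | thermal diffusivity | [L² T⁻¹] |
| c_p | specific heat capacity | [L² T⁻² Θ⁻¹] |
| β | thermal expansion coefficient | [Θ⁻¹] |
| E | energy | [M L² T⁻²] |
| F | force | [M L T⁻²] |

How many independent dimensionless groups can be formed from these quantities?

There are 6 variables and 4 base dimensions (M, L, T, Θ).
The dimension matrix has rank 4.
Independent dimensionless groups: 6 − 4 = 2.

2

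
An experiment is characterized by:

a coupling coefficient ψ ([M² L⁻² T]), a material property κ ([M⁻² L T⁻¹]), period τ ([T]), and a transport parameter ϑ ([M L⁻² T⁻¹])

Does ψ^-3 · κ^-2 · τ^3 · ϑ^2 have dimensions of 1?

yes

Sum the exponent of each base dimension across the product:
  M: −3·[ψ]_M − 2·[κ]_M + 3·[τ]_M + 2·[ϑ]_M = −3·(2) − 2·(-2) + 3·(0) + 2·(1) = 0
  L: −3·[ψ]_L − 2·[κ]_L + 3·[τ]_L + 2·[ϑ]_L = −3·(-2) − 2·(1) + 3·(0) + 2·(-2) = 0
  T: −3·[ψ]_T − 2·[κ]_T + 3·[τ]_T + 2·[ϑ]_T = −3·(1) − 2·(-1) + 3·(1) + 2·(-1) = 0
All base exponents vanish — dimensionless.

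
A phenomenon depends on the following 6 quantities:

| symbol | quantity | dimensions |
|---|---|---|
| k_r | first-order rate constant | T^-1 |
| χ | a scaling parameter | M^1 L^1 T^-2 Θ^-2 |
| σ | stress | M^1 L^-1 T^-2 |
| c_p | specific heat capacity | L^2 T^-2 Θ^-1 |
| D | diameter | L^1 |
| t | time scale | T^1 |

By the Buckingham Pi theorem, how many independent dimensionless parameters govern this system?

2

There are 6 variables and 4 base dimensions (M, L, T, Θ).
The dimension matrix has rank 4.
Independent dimensionless groups: 6 − 4 = 2.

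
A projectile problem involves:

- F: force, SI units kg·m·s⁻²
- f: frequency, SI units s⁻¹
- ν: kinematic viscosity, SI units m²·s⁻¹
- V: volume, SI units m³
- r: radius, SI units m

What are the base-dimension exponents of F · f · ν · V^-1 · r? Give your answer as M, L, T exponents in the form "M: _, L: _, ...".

Collect each base-dimension exponent across the product:
  M: (1) + (0) + (0) − (0) + (0) = 1
  L: (1) + (0) + (2) − (3) + (1) = 1
  T: (-2) + (-1) + (-1) − (0) + (0) = -4
So the dimensions are [M L T⁻⁴].

M: 1, L: 1, T: -4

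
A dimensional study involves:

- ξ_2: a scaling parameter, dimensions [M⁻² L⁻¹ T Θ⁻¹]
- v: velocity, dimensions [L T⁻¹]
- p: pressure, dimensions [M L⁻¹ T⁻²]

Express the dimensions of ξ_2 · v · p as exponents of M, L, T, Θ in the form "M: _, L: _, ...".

M: -1, L: -1, T: -2, Θ: -1

Collect each base-dimension exponent across the product:
  M: (-2) + (0) + (1) = -1
  L: (-1) + (1) + (-1) = -1
  T: (1) + (-1) + (-2) = -2
  Θ: (-1) + (0) + (0) = -1
So the dimensions are [M⁻¹ L⁻¹ T⁻² Θ⁻¹].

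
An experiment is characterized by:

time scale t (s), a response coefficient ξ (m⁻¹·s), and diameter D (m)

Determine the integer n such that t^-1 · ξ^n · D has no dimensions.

1

Balance the L exponent: (-1)·n from ξ, plus −(0) + (1) = 1 from the rest, must sum to zero.
−n + 1 = 0, so n = 1.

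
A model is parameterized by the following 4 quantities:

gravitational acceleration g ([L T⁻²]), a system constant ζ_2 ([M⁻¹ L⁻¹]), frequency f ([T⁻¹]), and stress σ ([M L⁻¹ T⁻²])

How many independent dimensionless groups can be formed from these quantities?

1

There are 4 variables and 3 base dimensions (M, L, T).
The dimension matrix has rank 3.
Independent dimensionless groups: 4 − 3 = 1.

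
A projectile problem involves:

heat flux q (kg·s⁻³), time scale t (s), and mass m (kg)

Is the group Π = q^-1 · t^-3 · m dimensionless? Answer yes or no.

Sum the exponent of each base dimension across the product:
  M: −[q]_M − 3·[t]_M + [m]_M = −(1) − 3·(0) + (1) = 0
  L: −[q]_L − 3·[t]_L + [m]_L = −(0) − 3·(0) + (0) = 0
  T: −[q]_T − 3·[t]_T + [m]_T = −(-3) − 3·(1) + (0) = 0
All base exponents vanish — dimensionless.

yes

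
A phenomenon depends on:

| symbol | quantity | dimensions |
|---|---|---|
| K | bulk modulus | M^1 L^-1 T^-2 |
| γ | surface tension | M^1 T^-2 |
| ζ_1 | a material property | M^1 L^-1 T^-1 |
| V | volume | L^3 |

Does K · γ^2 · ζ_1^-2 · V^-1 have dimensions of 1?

Sum the exponent of each base dimension across the product:
  M: [K]_M + 2·[γ]_M − 2·[ζ_1]_M − [V]_M = (1) + 2·(1) − 2·(1) − (0) = 1
  L: [K]_L + 2·[γ]_L − 2·[ζ_1]_L − [V]_L = (-1) + 2·(0) − 2·(-1) − (3) = -2
  T: [K]_T + 2·[γ]_T − 2·[ζ_1]_T − [V]_T = (-2) + 2·(-2) − 2·(-1) − (0) = -4
Net dimensions [M L⁻² T⁻⁴] ≠ [1] — not dimensionless.

no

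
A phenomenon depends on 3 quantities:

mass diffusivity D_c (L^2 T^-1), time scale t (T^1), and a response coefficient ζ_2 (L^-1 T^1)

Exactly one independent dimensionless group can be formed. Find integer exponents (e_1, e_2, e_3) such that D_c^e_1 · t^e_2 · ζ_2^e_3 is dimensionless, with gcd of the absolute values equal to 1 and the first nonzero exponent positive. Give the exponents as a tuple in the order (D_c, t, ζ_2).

(1, -1, 2)

L: e_1·(2) + e_2·(0) + e_3·(-1) = 0
T: e_1·(-1) + e_2·(1) + e_3·(1) = 0
Solving this homogeneous linear system for the smallest-integer solution (first nonzero entry positive) gives (1, -1, 2).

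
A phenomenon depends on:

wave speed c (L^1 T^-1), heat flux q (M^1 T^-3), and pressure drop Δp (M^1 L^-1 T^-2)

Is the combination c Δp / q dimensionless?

yes

Sum the exponent of each base dimension across the product:
  M: [c]_M − [q]_M + [Δp]_M = (0) − (1) + (1) = 0
  L: [c]_L − [q]_L + [Δp]_L = (1) − (0) + (-1) = 0
  T: [c]_T − [q]_T + [Δp]_T = (-1) − (-3) + (-2) = 0
All base exponents vanish — dimensionless.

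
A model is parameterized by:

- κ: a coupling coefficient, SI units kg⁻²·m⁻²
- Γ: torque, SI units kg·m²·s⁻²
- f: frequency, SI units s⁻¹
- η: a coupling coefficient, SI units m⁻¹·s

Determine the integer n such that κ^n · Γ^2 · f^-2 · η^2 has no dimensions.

Balance the M exponent: (-2)·n from κ, plus 2·(1) − 2·(0) + 2·(0) = 2 from the rest, must sum to zero.
-2n + 2 = 0, so n = 1.

1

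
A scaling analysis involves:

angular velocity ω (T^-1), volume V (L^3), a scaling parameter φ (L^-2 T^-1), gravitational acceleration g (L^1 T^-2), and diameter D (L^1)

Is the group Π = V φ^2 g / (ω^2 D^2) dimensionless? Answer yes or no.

Sum the exponent of each base dimension across the product:
  L: −2·[ω]_L + [V]_L + 2·[φ]_L + [g]_L − 2·[D]_L = −2·(0) + (3) + 2·(-2) + (1) − 2·(1) = -2
  T: −2·[ω]_T + [V]_T + 2·[φ]_T + [g]_T − 2·[D]_T = −2·(-1) + (0) + 2·(-1) + (-2) − 2·(0) = -2
Net dimensions [L⁻² T⁻²] ≠ [1] — not dimensionless.

no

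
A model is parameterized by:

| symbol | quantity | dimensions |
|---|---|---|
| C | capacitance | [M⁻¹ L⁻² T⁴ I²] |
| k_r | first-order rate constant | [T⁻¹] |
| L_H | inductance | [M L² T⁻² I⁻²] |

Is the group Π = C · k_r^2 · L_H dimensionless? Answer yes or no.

yes

Sum the exponent of each base dimension across the product:
  M: [C]_M + 2·[k_r]_M + [L_H]_M = (-1) + 2·(0) + (1) = 0
  L: [C]_L + 2·[k_r]_L + [L_H]_L = (-2) + 2·(0) + (2) = 0
  T: [C]_T + 2·[k_r]_T + [L_H]_T = (4) + 2·(-1) + (-2) = 0
  I: [C]_I + 2·[k_r]_I + [L_H]_I = (2) + 2·(0) + (-2) = 0
All base exponents vanish — dimensionless.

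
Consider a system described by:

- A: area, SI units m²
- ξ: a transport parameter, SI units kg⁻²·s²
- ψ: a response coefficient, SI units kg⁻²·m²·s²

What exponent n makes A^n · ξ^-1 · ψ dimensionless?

Balance the L exponent: (2)·n from A, plus −(0) + (2) = 2 from the rest, must sum to zero.
2n + 2 = 0, so n = -1.

-1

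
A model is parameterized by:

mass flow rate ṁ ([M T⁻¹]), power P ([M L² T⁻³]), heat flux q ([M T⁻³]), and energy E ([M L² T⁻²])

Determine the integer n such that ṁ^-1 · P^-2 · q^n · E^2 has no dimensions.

Balance the M exponent: (1)·n from q, plus −(1) − 2·(1) + 2·(1) = -1 from the rest, must sum to zero.
n − 1 = 0, so n = 1.

1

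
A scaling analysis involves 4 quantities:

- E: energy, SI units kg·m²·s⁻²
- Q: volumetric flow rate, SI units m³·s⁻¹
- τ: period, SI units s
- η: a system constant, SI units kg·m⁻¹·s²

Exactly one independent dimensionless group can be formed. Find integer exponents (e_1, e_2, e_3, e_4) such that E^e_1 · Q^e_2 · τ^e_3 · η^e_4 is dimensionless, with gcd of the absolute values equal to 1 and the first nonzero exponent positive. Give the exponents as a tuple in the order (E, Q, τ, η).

M: e_1·(1) + e_2·(0) + e_3·(0) + e_4·(1) = 0
L: e_1·(2) + e_2·(3) + e_3·(0) + e_4·(-1) = 0
T: e_1·(-2) + e_2·(-1) + e_3·(1) + e_4·(2) = 0
Solving this homogeneous linear system for the smallest-integer solution (first nonzero entry positive) gives (1, -1, 3, -1).

(1, -1, 3, -1)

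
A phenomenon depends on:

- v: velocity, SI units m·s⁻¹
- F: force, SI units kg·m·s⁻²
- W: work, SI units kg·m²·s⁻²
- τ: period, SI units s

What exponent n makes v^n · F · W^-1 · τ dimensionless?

Balance the L exponent: (1)·n from v, plus (1) − (2) + (0) = -1 from the rest, must sum to zero.
n − 1 = 0, so n = 1.

1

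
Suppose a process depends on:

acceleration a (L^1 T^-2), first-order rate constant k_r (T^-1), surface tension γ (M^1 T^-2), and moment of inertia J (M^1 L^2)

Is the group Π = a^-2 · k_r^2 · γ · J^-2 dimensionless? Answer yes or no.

Sum the exponent of each base dimension across the product:
  M: −2·[a]_M + 2·[k_r]_M + [γ]_M − 2·[J]_M = −2·(0) + 2·(0) + (1) − 2·(1) = -1
  L: −2·[a]_L + 2·[k_r]_L + [γ]_L − 2·[J]_L = −2·(1) + 2·(0) + (0) − 2·(2) = -6
  T: −2·[a]_T + 2·[k_r]_T + [γ]_T − 2·[J]_T = −2·(-2) + 2·(-1) + (-2) − 2·(0) = 0
Net dimensions [M⁻¹ L⁻⁶] ≠ [1] — not dimensionless.

no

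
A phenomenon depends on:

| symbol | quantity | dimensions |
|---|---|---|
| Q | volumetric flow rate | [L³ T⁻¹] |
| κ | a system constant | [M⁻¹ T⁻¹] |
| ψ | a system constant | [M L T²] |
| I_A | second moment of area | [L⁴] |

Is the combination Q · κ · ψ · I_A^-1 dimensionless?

Sum the exponent of each base dimension across the product:
  M: [Q]_M + [κ]_M + [ψ]_M − [I_A]_M = (0) + (-1) + (1) − (0) = 0
  L: [Q]_L + [κ]_L + [ψ]_L − [I_A]_L = (3) + (0) + (1) − (4) = 0
  T: [Q]_T + [κ]_T + [ψ]_T − [I_A]_T = (-1) + (-1) + (2) − (0) = 0
All base exponents vanish — dimensionless.

yes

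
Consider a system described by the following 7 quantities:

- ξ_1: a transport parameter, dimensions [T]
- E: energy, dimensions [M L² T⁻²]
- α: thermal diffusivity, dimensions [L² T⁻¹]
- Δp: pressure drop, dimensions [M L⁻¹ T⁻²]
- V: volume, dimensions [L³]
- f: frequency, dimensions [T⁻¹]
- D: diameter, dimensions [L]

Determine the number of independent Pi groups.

4

There are 7 variables and 3 base dimensions (M, L, T).
The dimension matrix has rank 3.
Independent dimensionless groups: 7 − 3 = 4.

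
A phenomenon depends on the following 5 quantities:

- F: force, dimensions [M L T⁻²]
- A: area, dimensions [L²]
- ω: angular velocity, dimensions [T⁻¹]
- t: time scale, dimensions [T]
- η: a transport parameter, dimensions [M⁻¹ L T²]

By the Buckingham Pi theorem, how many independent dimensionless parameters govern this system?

There are 5 variables and 3 base dimensions (M, L, T).
The dimension matrix has rank 3.
Independent dimensionless groups: 5 − 3 = 2.

2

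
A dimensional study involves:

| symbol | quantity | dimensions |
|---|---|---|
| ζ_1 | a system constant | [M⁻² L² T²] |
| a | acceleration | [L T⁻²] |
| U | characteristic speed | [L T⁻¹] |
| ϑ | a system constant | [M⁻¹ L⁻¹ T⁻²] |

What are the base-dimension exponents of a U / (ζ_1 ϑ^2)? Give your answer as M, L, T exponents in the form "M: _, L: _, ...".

M: 4, L: 2, T: -1

Collect each base-dimension exponent across the product:
  M: −(-2) + (0) + (0) − 2·(-1) = 4
  L: −(2) + (1) + (1) − 2·(-1) = 2
  T: −(2) + (-2) + (-1) − 2·(-2) = -1
So the dimensions are [M⁴ L² T⁻¹].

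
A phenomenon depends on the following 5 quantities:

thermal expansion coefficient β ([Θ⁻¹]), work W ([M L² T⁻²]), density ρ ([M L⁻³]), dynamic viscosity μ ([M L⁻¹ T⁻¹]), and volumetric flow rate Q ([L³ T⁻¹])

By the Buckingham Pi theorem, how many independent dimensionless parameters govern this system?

There are 5 variables and 4 base dimensions (M, L, T, Θ).
The dimension matrix has rank 4.
Independent dimensionless groups: 5 − 4 = 1.

1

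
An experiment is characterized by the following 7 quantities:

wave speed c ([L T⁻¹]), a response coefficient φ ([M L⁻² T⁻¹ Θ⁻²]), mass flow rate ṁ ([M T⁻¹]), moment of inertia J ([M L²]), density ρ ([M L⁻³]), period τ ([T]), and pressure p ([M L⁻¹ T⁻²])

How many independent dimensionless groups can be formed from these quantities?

There are 7 variables and 4 base dimensions (M, L, T, Θ).
The dimension matrix has rank 4.
Independent dimensionless groups: 7 − 4 = 3.

3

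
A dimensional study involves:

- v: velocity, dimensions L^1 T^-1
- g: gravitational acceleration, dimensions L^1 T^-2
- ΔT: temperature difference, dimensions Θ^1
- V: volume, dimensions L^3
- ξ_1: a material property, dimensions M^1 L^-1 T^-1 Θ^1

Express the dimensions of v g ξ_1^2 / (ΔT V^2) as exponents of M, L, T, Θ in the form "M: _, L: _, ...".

Collect each base-dimension exponent across the product:
  M: (0) + (0) − (0) − 2·(0) + 2·(1) = 2
  L: (1) + (1) − (0) − 2·(3) + 2·(-1) = -6
  T: (-1) + (-2) − (0) − 2·(0) + 2·(-1) = -5
  Θ: (0) + (0) − (1) − 2·(0) + 2·(1) = 1
So the dimensions are [M² L⁻⁶ T⁻⁵ Θ].

M: 2, L: -6, T: -5, Θ: 1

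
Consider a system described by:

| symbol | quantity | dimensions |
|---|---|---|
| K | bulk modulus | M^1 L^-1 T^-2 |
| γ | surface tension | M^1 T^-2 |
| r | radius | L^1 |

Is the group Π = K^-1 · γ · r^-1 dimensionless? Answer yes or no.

Sum the exponent of each base dimension across the product:
  M: −[K]_M + [γ]_M − [r]_M = −(1) + (1) − (0) = 0
  L: −[K]_L + [γ]_L − [r]_L = −(-1) + (0) − (1) = 0
  T: −[K]_T + [γ]_T − [r]_T = −(-2) + (-2) − (0) = 0
All base exponents vanish — dimensionless.

yes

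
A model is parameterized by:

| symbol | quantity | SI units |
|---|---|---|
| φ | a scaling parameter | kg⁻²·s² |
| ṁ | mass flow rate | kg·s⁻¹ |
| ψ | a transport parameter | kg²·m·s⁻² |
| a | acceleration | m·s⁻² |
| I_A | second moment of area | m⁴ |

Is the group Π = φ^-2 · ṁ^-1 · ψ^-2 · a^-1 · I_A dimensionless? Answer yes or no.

Sum the exponent of each base dimension across the product:
  M: −2·[φ]_M − [ṁ]_M − 2·[ψ]_M − [a]_M + [I_A]_M = −2·(-2) − (1) − 2·(2) − (0) + (0) = -1
  L: −2·[φ]_L − [ṁ]_L − 2·[ψ]_L − [a]_L + [I_A]_L = −2·(0) − (0) − 2·(1) − (1) + (4) = 1
  T: −2·[φ]_T − [ṁ]_T − 2·[ψ]_T − [a]_T + [I_A]_T = −2·(2) − (-1) − 2·(-2) − (-2) + (0) = 3
Net dimensions [M⁻¹ L T³] ≠ [1] — not dimensionless.

no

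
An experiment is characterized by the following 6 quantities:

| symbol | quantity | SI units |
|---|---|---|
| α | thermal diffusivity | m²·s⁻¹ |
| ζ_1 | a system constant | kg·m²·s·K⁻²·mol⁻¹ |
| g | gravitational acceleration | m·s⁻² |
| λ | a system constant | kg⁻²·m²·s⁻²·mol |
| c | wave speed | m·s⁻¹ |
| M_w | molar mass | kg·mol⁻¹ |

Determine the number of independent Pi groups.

There are 6 variables and 5 base dimensions (M, L, T, Θ, N).
The dimension matrix has rank 5.
Independent dimensionless groups: 6 − 5 = 1.

1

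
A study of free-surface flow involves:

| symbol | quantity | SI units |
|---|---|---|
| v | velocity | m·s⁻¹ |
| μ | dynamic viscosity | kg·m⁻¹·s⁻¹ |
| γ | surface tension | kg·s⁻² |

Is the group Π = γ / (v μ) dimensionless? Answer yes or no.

yes

Sum the exponent of each base dimension across the product:
  M: −[v]_M − [μ]_M + [γ]_M = −(0) − (1) + (1) = 0
  L: −[v]_L − [μ]_L + [γ]_L = −(1) − (-1) + (0) = 0
  T: −[v]_T − [μ]_T + [γ]_T = −(-1) − (-1) + (-2) = 0
All base exponents vanish — dimensionless.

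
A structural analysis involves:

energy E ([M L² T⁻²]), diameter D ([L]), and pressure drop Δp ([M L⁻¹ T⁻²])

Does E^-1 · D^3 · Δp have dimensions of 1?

Sum the exponent of each base dimension across the product:
  M: −[E]_M + 3·[D]_M + [Δp]_M = −(1) + 3·(0) + (1) = 0
  L: −[E]_L + 3·[D]_L + [Δp]_L = −(2) + 3·(1) + (-1) = 0
  T: −[E]_T + 3·[D]_T + [Δp]_T = −(-2) + 3·(0) + (-2) = 0
All base exponents vanish — dimensionless.

yes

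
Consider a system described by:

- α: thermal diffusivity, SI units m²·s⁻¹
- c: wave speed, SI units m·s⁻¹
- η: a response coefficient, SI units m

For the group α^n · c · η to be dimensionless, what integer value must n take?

Balance the L exponent: (2)·n from α, plus (1) + (1) = 2 from the rest, must sum to zero.
2n + 2 = 0, so n = -1.

-1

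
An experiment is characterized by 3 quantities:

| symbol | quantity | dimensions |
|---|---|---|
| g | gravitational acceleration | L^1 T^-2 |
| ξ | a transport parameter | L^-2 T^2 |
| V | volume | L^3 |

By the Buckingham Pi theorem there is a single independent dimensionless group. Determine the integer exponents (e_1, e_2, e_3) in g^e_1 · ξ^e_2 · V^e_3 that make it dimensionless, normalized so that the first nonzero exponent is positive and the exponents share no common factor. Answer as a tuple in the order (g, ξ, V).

(3, 3, 1)

L: e_1·(1) + e_2·(-2) + e_3·(3) = 0
T: e_1·(-2) + e_2·(2) + e_3·(0) = 0
Solving this homogeneous linear system for the smallest-integer solution (first nonzero entry positive) gives (3, 3, 1).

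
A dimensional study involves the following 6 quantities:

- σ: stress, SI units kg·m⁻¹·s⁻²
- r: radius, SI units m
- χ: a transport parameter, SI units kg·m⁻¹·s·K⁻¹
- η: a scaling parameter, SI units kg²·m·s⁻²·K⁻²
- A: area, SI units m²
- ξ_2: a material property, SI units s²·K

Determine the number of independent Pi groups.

There are 6 variables and 4 base dimensions (M, L, T, Θ).
The dimension matrix has rank 4.
Independent dimensionless groups: 6 − 4 = 2.

2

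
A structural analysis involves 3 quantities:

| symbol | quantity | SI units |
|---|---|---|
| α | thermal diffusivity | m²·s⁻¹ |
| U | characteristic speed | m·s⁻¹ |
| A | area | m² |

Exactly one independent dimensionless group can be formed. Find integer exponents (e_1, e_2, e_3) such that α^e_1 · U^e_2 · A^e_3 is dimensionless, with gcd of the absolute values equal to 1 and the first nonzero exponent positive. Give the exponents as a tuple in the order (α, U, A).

L: e_1·(2) + e_2·(1) + e_3·(2) = 0
T: e_1·(-1) + e_2·(-1) + e_3·(0) = 0
Solving this homogeneous linear system for the smallest-integer solution (first nonzero entry positive) gives (2, -2, -1).

(2, -2, -1)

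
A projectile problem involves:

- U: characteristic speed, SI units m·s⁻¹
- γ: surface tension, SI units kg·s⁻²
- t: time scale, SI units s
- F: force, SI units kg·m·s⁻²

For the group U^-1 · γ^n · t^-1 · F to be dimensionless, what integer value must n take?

-1

Balance the M exponent: (1)·n from γ, plus −(0) − (0) + (1) = 1 from the rest, must sum to zero.
n + 1 = 0, so n = -1.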